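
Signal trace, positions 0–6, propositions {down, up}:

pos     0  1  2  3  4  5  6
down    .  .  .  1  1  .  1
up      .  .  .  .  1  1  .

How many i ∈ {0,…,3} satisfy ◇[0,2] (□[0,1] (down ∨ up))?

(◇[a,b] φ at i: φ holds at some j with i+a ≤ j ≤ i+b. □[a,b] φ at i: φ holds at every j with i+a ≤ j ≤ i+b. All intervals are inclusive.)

3

Evaluate at each i in [0,3]:
  i=0: ✗ (none in [0,2])
  i=1: ✓ (witness j=3)
  i=2: ✓ (witness j=3)
  i=3: ✓ (witness j=3)
Positions where it holds: {1, 2, 3} → 3.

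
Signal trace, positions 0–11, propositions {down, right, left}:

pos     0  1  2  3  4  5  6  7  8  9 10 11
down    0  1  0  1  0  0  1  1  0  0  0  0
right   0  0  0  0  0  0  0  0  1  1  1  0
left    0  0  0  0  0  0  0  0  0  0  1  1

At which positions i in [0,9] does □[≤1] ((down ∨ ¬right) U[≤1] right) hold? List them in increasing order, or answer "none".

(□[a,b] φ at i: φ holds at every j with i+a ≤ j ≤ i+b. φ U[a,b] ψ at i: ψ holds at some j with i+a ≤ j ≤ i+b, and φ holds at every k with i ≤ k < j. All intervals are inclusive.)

Evaluate at each i in [0,9]:
  i=0: ✗ (fails at j=0)
  i=1: ✗ (fails at j=1)
  i=2: ✗ (fails at j=2)
  i=3: ✗ (fails at j=3)
  i=4: ✗ (fails at j=4)
  i=5: ✗ (fails at j=5)
  i=6: ✗ (fails at j=6)
  i=7: ✓ (all of [7,8])
  i=8: ✓ (all of [8,9])
  i=9: ✓ (all of [9,10])

7, 8, 9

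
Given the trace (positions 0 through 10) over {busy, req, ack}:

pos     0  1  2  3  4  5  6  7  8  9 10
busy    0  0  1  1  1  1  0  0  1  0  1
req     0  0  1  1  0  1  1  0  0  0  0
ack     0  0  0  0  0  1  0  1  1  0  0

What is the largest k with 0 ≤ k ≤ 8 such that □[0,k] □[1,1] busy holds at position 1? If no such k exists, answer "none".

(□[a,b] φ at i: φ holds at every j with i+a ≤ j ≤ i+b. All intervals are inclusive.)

3

□[1,1] busy must hold from j=1 onward; find where it first fails.
  j=1: holds
  j=2: holds
  j=3: holds
  j=4: holds
  j=5: fails
Holds on [1,4], so largest k = 3.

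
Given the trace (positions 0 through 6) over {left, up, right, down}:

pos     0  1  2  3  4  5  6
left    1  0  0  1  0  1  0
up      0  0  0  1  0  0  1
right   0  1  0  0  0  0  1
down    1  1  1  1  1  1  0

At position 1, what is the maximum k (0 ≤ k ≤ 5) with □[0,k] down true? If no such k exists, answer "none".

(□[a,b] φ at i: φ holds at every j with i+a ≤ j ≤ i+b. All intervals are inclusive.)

down must hold from j=1 onward; find where it first fails.
  j=1: holds
  j=2: holds
  j=3: holds
  j=4: holds
  j=5: holds
  j=6: fails
Holds on [1,5], so largest k = 4.

4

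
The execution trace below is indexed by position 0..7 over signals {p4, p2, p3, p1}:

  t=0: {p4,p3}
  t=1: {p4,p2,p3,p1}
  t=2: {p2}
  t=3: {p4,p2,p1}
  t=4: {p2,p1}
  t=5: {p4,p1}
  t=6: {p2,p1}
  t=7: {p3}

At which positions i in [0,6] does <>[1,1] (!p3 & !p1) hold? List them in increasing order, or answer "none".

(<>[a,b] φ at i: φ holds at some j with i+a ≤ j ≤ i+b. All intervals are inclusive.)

Evaluate at each i in [0,6]:
  i=0: ✗ (none in [1,1])
  i=1: ✓ (witness j=2)
  i=2: ✗ (none in [3,3])
  i=3: ✗ (none in [4,4])
  i=4: ✗ (none in [5,5])
  i=5: ✗ (none in [6,6])
  i=6: ✗ (none in [7,7])

1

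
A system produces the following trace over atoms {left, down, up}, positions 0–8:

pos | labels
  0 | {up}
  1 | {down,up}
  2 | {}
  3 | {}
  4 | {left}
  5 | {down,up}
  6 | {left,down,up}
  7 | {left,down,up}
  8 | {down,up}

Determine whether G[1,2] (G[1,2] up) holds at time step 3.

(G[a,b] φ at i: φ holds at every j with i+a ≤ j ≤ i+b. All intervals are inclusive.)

Check G[1,2] up at every j in [4,5]:
  j=4: holds on [5,6]
  j=5: holds on [6,7]
All positions satisfy it → formula holds.

True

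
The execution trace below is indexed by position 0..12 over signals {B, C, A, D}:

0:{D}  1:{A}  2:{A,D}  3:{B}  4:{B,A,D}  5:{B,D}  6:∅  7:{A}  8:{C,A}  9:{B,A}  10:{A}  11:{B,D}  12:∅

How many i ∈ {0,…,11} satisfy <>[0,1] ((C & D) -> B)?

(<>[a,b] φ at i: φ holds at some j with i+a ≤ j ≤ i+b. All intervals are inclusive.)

Evaluate at each i in [0,11]:
  i=0: ✓ (witness j=0)
  i=1: ✓ (witness j=1)
  i=2: ✓ (witness j=2)
  i=3: ✓ (witness j=3)
  i=4: ✓ (witness j=4)
  i=5: ✓ (witness j=5)
  i=6: ✓ (witness j=6)
  i=7: ✓ (witness j=7)
  i=8: ✓ (witness j=8)
  i=9: ✓ (witness j=9)
  i=10: ✓ (witness j=10)
  i=11: ✓ (witness j=11)
Positions where it holds: {0, 1, 2, 3, 4, 5, 6, 7, 8, 9, 10, 11} → 12.

12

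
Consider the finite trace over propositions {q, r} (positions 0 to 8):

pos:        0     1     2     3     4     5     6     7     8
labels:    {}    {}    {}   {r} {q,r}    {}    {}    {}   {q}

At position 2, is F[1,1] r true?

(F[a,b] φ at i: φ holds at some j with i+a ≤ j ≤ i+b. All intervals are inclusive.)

Yes

Check r at each j in [3,3]:
  j=3: true
Found at j=3 → formula holds.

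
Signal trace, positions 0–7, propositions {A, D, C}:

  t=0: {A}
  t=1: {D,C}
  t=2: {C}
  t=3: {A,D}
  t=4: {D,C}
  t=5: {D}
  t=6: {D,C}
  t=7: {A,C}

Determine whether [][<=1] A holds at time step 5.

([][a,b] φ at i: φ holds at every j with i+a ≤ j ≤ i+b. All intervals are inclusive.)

False

Check A at every j in [5,6]:
  j=5: false
  j=6: false
Fails at j=5 → formula fails.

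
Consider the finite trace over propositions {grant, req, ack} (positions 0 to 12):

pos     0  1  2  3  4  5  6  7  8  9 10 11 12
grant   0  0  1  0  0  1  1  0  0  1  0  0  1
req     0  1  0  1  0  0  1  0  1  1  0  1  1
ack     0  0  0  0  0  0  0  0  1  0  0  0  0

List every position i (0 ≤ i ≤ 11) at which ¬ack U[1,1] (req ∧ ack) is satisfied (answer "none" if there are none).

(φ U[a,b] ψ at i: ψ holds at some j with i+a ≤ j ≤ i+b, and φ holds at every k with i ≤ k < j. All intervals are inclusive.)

Evaluate at each i in [0,11]:
  i=0: ✗ (no rhs in [1,1])
  i=1: ✗ (no rhs in [2,2])
  i=2: ✗ (no rhs in [3,3])
  i=3: ✗ (no rhs in [4,4])
  i=4: ✗ (no rhs in [5,5])
  i=5: ✗ (no rhs in [6,6])
  i=6: ✗ (no rhs in [7,7])
  i=7: ✓ (rhs at j=8; lhs holds on [7,7])
  i=8: ✗ (no rhs in [9,9])
  i=9: ✗ (no rhs in [10,10])
  i=10: ✗ (no rhs in [11,11])
  i=11: ✗ (no rhs in [12,12])

7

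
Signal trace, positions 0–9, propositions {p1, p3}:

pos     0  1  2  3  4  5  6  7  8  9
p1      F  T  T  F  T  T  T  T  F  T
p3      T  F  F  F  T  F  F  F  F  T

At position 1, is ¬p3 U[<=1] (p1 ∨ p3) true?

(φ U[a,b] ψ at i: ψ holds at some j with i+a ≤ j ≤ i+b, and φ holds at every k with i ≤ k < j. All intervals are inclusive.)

Need some j in [1,2] with (p1 ∨ p3), and ¬p3 at every k in [1,j-1].
  j=1: (p1 ∨ p3) holds; no prefix to check → satisfied.

Holds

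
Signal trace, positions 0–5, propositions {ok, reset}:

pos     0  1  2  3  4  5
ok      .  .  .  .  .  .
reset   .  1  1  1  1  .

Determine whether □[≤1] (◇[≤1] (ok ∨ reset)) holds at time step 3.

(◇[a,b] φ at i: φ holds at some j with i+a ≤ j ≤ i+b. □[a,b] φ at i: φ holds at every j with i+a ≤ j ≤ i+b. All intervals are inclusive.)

Check ◇[≤1] (ok ∨ reset) at every j in [3,4]:
  j=3: holds (witness at 3)
  j=4: holds (witness at 4)
All positions satisfy it → formula holds.

Holds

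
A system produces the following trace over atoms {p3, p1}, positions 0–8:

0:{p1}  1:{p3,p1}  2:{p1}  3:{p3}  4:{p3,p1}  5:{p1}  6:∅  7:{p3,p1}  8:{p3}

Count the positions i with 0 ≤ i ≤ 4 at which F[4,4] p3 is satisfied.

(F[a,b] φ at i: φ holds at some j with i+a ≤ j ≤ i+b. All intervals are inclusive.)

Evaluate at each i in [0,4]:
  i=0: ✓ (witness j=4)
  i=1: ✗ (none in [5,5])
  i=2: ✗ (none in [6,6])
  i=3: ✓ (witness j=7)
  i=4: ✓ (witness j=8)
Positions where it holds: {0, 3, 4} → 3.

3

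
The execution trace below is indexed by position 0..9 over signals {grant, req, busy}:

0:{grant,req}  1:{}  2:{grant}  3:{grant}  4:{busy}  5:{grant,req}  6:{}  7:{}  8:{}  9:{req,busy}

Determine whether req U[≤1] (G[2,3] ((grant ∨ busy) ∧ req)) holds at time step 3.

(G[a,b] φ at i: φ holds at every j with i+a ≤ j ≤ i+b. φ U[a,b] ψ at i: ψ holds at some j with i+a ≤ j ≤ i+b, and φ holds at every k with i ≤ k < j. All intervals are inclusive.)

False

Need some j in [3,4] with G[2,3] ((grant ∨ busy) ∧ req), and req at every k in [3,j-1].
  j=3: G[2,3] ((grant ∨ busy) ∧ req) — fails at 6.
  j=4: G[2,3] ((grant ∨ busy) ∧ req) — fails at 6.
No j in the window works → until fails.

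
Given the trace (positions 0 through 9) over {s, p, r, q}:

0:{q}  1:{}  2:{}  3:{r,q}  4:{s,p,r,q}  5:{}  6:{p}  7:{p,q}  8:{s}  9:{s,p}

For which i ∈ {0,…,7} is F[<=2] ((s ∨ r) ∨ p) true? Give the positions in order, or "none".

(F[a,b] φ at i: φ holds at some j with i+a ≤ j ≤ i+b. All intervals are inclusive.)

Evaluate at each i in [0,7]:
  i=0: ✗ (none in [0,2])
  i=1: ✓ (witness j=3)
  i=2: ✓ (witness j=3)
  i=3: ✓ (witness j=3)
  i=4: ✓ (witness j=4)
  i=5: ✓ (witness j=6)
  i=6: ✓ (witness j=6)
  i=7: ✓ (witness j=7)

1, 2, 3, 4, 5, 6, 7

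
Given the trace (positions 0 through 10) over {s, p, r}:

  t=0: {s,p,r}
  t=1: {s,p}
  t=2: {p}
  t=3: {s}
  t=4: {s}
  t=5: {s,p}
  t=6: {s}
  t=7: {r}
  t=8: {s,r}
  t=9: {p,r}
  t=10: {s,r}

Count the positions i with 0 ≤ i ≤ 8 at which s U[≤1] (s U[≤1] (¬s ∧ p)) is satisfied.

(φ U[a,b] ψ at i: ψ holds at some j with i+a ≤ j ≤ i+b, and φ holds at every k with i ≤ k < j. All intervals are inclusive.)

Evaluate at each i in [0,8]:
  i=0: ✓ (rhs at j=1; lhs holds on [0,0])
  i=1: ✓ (rhs at j=1)
  i=2: ✓ (rhs at j=2)
  i=3: ✗ (no rhs in [3,4])
  i=4: ✗ (no rhs in [4,5])
  i=5: ✗ (no rhs in [5,6])
  i=6: ✗ (no rhs in [6,7])
  i=7: ✗ (lhs fails at k=7 before rhs at j=8)
  i=8: ✓ (rhs at j=8)
Positions where it holds: {0, 1, 2, 8} → 4.

4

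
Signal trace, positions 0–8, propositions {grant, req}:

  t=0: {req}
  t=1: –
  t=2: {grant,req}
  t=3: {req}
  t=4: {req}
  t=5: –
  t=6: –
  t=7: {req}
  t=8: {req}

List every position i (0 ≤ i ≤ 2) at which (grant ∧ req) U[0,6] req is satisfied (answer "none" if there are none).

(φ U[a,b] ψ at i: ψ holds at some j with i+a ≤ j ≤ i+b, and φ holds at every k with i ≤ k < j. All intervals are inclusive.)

0, 2

Evaluate at each i in [0,2]:
  i=0: ✓ (rhs at j=0)
  i=1: ✗ (lhs fails at k=1 before rhs at j=2)
  i=2: ✓ (rhs at j=2)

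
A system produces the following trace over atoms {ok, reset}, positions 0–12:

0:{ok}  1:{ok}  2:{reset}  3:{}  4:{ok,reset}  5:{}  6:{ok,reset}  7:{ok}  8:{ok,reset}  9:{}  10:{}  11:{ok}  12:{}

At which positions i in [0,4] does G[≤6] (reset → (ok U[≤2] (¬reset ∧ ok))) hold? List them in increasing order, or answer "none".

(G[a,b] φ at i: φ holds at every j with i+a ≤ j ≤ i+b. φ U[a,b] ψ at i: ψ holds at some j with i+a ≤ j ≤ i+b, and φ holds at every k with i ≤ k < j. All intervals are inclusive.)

none

Evaluate at each i in [0,4]:
  i=0: ✗ (fails at j=2)
  i=1: ✗ (fails at j=2)
  i=2: ✗ (fails at j=2)
  i=3: ✗ (fails at j=4)
  i=4: ✗ (fails at j=4)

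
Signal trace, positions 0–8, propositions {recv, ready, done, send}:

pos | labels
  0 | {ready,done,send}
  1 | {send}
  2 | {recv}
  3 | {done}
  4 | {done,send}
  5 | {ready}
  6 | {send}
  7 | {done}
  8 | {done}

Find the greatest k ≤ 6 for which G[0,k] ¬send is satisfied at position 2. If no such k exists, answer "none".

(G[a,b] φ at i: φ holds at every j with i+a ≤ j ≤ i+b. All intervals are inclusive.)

¬send must hold from j=2 onward; find where it first fails.
  j=2: holds
  j=3: holds
  j=4: fails
Holds on [2,3], so largest k = 1.

1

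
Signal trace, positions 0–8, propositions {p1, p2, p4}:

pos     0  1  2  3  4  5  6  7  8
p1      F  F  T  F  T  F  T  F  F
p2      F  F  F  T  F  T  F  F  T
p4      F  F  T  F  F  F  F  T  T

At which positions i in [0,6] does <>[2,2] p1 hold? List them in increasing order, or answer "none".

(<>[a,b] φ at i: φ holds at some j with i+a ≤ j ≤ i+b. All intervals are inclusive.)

0, 2, 4

Evaluate at each i in [0,6]:
  i=0: ✓ (witness j=2)
  i=1: ✗ (none in [3,3])
  i=2: ✓ (witness j=4)
  i=3: ✗ (none in [5,5])
  i=4: ✓ (witness j=6)
  i=5: ✗ (none in [7,7])
  i=6: ✗ (none in [8,8])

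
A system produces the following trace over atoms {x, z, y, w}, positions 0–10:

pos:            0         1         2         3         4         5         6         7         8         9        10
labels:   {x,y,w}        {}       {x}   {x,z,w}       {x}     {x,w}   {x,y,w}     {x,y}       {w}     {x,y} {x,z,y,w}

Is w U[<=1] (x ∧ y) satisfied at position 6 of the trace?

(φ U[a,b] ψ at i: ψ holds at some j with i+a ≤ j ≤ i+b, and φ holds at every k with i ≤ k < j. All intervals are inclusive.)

Need some j in [6,7] with (x ∧ y), and w at every k in [6,j-1].
  j=6: (x ∧ y) holds; no prefix to check → satisfied.

Yes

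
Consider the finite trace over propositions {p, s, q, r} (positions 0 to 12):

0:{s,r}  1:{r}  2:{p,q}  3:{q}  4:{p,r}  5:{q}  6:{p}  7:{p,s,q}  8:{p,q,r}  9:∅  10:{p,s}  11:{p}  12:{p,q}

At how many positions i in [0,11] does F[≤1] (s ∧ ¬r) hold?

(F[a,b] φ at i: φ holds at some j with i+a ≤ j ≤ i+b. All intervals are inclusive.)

Evaluate at each i in [0,11]:
  i=0: ✗ (none in [0,1])
  i=1: ✗ (none in [1,2])
  i=2: ✗ (none in [2,3])
  i=3: ✗ (none in [3,4])
  i=4: ✗ (none in [4,5])
  i=5: ✗ (none in [5,6])
  i=6: ✓ (witness j=7)
  i=7: ✓ (witness j=7)
  i=8: ✗ (none in [8,9])
  i=9: ✓ (witness j=10)
  i=10: ✓ (witness j=10)
  i=11: ✗ (none in [11,12])
Positions where it holds: {6, 7, 9, 10} → 4.

4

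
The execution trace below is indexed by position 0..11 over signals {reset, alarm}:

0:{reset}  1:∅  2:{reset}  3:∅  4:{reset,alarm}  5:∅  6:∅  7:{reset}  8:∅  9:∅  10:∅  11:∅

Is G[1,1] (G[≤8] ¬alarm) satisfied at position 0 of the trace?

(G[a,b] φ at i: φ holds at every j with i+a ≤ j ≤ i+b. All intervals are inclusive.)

Check G[≤8] ¬alarm at every j in [1,1]:
  j=1: fails at 4
Fails at j=1 → formula fails.

False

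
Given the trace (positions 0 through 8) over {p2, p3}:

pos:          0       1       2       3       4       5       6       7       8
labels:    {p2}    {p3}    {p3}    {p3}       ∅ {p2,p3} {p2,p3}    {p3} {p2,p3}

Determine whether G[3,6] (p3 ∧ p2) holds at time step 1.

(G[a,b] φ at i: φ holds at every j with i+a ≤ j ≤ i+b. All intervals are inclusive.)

No

Check (p3 ∧ p2) at every j in [4,7]:
  j=4: false
  j=5: true
  j=6: true
  j=7: false
Fails at j=4 → formula fails.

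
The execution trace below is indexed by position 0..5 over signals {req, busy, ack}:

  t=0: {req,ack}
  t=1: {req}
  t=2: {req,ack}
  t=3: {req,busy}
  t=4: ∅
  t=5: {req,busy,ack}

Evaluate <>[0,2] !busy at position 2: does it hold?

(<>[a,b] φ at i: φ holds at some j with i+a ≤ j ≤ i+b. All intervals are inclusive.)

Check !busy at each j in [2,4]:
  j=2: true
  j=3: false
  j=4: true
Found at j=2 → formula holds.

Yes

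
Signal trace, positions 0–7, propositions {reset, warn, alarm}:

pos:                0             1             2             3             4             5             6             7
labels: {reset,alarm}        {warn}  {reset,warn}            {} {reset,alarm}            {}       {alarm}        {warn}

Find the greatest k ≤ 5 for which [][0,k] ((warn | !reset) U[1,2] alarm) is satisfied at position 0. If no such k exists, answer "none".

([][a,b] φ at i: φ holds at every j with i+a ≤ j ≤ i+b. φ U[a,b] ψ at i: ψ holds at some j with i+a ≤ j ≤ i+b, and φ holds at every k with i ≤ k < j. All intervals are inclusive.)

none

((warn | !reset) U[1,2] alarm) must hold from j=0 onward; find where it first fails.
  j=0: fails → no k works.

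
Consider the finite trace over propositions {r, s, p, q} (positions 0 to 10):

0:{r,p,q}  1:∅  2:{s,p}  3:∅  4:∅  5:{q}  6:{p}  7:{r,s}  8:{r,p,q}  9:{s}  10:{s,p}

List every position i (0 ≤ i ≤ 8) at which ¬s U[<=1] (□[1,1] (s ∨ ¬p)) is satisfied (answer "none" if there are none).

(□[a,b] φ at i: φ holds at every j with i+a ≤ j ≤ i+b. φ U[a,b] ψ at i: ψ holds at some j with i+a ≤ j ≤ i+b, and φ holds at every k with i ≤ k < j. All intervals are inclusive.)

Evaluate at each i in [0,8]:
  i=0: ✓ (rhs at j=0)
  i=1: ✓ (rhs at j=1)
  i=2: ✓ (rhs at j=2)
  i=3: ✓ (rhs at j=3)
  i=4: ✓ (rhs at j=4)
  i=5: ✓ (rhs at j=6; lhs holds on [5,5])
  i=6: ✓ (rhs at j=6)
  i=7: ✗ (lhs fails at k=7 before rhs at j=8)
  i=8: ✓ (rhs at j=8)

0, 1, 2, 3, 4, 5, 6, 8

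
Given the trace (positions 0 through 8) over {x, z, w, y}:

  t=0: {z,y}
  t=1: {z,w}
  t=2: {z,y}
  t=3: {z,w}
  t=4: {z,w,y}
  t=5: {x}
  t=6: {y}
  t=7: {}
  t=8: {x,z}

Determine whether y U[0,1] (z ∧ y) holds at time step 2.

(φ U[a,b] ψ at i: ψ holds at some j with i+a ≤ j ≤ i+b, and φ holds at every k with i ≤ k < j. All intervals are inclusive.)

Need some j in [2,3] with (z ∧ y), and y at every k in [2,j-1].
  j=2: (z ∧ y) holds; no prefix to check → satisfied.

Holds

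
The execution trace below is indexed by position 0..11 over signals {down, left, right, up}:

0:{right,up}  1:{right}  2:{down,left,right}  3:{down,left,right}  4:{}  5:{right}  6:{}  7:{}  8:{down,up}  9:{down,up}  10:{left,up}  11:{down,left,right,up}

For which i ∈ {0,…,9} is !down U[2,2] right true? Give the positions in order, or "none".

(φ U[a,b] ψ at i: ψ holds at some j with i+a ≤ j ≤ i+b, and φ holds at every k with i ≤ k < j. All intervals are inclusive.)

0

Evaluate at each i in [0,9]:
  i=0: ✓ (rhs at j=2; lhs holds on [0,1])
  i=1: ✗ (lhs fails at k=2 before rhs at j=3)
  i=2: ✗ (no rhs in [4,4])
  i=3: ✗ (lhs fails at k=3 before rhs at j=5)
  i=4: ✗ (no rhs in [6,6])
  i=5: ✗ (no rhs in [7,7])
  i=6: ✗ (no rhs in [8,8])
  i=7: ✗ (no rhs in [9,9])
  i=8: ✗ (no rhs in [10,10])
  i=9: ✗ (lhs fails at k=9 before rhs at j=11)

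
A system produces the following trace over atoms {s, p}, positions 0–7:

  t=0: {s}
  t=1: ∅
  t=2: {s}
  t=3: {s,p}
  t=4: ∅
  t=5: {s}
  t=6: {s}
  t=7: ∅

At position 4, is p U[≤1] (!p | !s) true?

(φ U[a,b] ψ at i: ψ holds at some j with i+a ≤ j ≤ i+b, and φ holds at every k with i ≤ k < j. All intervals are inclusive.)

Holds

Need some j in [4,5] with (!p | !s), and p at every k in [4,j-1].
  j=4: (!p | !s) holds; no prefix to check → satisfied.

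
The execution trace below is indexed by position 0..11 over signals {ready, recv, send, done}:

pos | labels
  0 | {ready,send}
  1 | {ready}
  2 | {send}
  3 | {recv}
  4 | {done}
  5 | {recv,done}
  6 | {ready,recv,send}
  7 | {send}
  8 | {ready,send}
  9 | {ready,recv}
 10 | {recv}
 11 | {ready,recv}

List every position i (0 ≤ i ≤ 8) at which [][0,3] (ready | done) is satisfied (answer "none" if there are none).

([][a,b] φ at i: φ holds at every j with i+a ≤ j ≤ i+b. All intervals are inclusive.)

Evaluate at each i in [0,8]:
  i=0: ✗ (fails at j=2)
  i=1: ✗ (fails at j=2)
  i=2: ✗ (fails at j=2)
  i=3: ✗ (fails at j=3)
  i=4: ✗ (fails at j=7)
  i=5: ✗ (fails at j=7)
  i=6: ✗ (fails at j=7)
  i=7: ✗ (fails at j=7)
  i=8: ✗ (fails at j=10)

none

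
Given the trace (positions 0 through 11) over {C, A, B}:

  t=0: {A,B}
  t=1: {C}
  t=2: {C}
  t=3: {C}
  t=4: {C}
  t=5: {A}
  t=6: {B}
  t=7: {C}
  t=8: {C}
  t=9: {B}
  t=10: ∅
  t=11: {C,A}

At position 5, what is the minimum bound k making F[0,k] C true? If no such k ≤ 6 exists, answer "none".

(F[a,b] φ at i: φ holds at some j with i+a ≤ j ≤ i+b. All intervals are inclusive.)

Scan j = 5,6,… for C:
  j=5: fails
  j=6: fails
  j=7: holds
First hit at j=7, so smallest k = 7-5 = 2.

2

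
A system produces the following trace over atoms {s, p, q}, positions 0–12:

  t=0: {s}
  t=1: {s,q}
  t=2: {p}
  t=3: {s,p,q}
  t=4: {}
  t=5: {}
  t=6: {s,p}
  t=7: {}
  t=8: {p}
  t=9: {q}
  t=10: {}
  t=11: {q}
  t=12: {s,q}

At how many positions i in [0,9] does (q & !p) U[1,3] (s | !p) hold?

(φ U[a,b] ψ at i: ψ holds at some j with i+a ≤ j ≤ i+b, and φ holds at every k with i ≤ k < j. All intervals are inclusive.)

Evaluate at each i in [0,9]:
  i=0: ✗ (lhs fails at k=0 before rhs at j=1)
  i=1: ✗ (lhs fails at k=2 before rhs at j=3)
  i=2: ✗ (lhs fails at k=2 before rhs at j=3)
  i=3: ✗ (lhs fails at k=3 before rhs at j=4)
  i=4: ✗ (lhs fails at k=4 before rhs at j=5)
  i=5: ✗ (lhs fails at k=5 before rhs at j=6)
  i=6: ✗ (lhs fails at k=6 before rhs at j=7)
  i=7: ✗ (lhs fails at k=7 before rhs at j=9)
  i=8: ✗ (lhs fails at k=8 before rhs at j=9)
  i=9: ✓ (rhs at j=10; lhs holds on [9,9])
Positions where it holds: {9} → 1.

1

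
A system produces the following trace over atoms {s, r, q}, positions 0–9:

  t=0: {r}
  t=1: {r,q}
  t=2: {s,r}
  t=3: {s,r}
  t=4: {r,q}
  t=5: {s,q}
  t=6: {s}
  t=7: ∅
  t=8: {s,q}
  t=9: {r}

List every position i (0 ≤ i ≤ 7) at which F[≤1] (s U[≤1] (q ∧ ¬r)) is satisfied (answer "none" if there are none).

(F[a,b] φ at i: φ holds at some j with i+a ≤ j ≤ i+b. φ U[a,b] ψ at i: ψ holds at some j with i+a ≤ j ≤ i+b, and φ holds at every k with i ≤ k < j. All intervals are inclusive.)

Evaluate at each i in [0,7]:
  i=0: ✗ (none in [0,1])
  i=1: ✗ (none in [1,2])
  i=2: ✗ (none in [2,3])
  i=3: ✗ (none in [3,4])
  i=4: ✓ (witness j=5)
  i=5: ✓ (witness j=5)
  i=6: ✗ (none in [6,7])
  i=7: ✓ (witness j=8)

4, 5, 7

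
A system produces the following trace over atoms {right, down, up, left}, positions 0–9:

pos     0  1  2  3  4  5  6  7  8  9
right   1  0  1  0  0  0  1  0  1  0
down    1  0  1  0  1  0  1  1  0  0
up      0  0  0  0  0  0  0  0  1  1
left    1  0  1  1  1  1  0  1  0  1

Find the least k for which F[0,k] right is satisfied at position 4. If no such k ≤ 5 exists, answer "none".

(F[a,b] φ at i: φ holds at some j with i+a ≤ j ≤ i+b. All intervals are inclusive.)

2

Scan j = 4,5,… for right:
  j=4: fails
  j=5: fails
  j=6: holds
First hit at j=6, so smallest k = 6-4 = 2.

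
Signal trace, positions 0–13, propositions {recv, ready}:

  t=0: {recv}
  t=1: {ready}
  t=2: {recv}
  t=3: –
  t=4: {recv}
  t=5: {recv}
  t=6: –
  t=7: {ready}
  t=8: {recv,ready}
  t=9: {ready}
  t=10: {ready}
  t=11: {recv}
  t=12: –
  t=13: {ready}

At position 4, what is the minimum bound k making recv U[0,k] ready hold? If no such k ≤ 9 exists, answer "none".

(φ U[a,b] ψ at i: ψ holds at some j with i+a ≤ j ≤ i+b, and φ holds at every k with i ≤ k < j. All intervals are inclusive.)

none

Need earliest j ≥ 4 with ready, and recv at every k in [4,j-1].
  j=4: rhs fails.
  j=5: rhs fails.
  j=6: rhs fails.
  j=7: rhs holds but lhs fails at k=6.
  j=8: rhs holds but lhs fails at k=6.
  j=9: rhs holds but lhs fails at k=6.
  j=10: rhs holds but lhs fails at k=6.
  j=11: rhs fails.
  j=12: rhs fails.
  j=13: rhs holds but lhs fails at k=6.
No witness within the range → none.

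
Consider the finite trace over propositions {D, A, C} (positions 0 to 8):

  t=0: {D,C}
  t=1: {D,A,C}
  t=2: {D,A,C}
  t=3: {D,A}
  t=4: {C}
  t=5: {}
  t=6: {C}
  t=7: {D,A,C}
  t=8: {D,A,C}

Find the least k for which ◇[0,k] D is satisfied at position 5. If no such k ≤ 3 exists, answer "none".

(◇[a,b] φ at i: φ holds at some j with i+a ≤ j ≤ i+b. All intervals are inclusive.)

Scan j = 5,6,… for D:
  j=5: fails
  j=6: fails
  j=7: holds
First hit at j=7, so smallest k = 7-5 = 2.

2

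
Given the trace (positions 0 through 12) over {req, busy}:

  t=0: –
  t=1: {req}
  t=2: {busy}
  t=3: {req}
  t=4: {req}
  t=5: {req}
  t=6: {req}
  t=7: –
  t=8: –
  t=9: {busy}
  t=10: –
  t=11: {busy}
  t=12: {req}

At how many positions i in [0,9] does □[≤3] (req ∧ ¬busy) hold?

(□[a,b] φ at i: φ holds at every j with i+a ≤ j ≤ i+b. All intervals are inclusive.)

Evaluate at each i in [0,9]:
  i=0: ✗ (fails at j=0)
  i=1: ✗ (fails at j=2)
  i=2: ✗ (fails at j=2)
  i=3: ✓ (all of [3,6])
  i=4: ✗ (fails at j=7)
  i=5: ✗ (fails at j=7)
  i=6: ✗ (fails at j=7)
  i=7: ✗ (fails at j=7)
  i=8: ✗ (fails at j=8)
  i=9: ✗ (fails at j=9)
Positions where it holds: {3} → 1.

1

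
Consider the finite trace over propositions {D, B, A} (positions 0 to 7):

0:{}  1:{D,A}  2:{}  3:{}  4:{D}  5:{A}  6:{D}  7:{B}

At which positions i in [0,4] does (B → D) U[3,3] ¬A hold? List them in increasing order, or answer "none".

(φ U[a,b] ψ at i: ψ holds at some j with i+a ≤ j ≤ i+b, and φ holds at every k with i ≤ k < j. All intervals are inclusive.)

Evaluate at each i in [0,4]:
  i=0: ✓ (rhs at j=3; lhs holds on [0,2])
  i=1: ✓ (rhs at j=4; lhs holds on [1,3])
  i=2: ✗ (no rhs in [5,5])
  i=3: ✓ (rhs at j=6; lhs holds on [3,5])
  i=4: ✓ (rhs at j=7; lhs holds on [4,6])

0, 1, 3, 4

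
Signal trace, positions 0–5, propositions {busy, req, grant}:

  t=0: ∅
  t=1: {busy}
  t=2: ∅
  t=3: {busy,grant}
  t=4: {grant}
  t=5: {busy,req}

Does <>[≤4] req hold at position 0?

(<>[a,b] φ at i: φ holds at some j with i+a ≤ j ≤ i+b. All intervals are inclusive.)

Check req at each j in [0,4]:
  j=0: false
  j=1: false
  j=2: false
  j=3: false
  j=4: false
No position in the window satisfies it → formula fails.

Does not hold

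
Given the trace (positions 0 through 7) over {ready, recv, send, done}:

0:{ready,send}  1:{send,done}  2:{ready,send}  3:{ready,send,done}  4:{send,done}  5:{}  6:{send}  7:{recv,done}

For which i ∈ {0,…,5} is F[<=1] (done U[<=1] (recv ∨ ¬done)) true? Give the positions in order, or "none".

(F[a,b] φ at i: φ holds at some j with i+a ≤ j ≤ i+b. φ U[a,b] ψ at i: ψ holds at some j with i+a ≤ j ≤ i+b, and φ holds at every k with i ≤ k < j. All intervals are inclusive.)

0, 1, 2, 3, 4, 5

Evaluate at each i in [0,5]:
  i=0: ✓ (witness j=0)
  i=1: ✓ (witness j=1)
  i=2: ✓ (witness j=2)
  i=3: ✓ (witness j=4)
  i=4: ✓ (witness j=4)
  i=5: ✓ (witness j=5)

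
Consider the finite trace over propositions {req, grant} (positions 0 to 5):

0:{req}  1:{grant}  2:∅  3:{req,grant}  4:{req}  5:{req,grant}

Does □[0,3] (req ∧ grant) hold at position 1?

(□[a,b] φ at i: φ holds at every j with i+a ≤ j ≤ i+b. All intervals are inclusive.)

Check (req ∧ grant) at every j in [1,4]:
  j=1: false
  j=2: false
  j=3: true
  j=4: false
Fails at j=1 → formula fails.

Does not hold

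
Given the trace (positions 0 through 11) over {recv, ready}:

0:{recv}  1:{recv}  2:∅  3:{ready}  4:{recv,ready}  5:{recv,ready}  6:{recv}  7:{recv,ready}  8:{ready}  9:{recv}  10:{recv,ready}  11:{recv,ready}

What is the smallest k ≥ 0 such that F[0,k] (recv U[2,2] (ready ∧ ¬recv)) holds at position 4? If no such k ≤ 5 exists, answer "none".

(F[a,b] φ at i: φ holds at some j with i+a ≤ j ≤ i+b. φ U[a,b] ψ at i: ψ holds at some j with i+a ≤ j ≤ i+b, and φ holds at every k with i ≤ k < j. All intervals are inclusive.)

2

Scan j = 4,5,… for (recv U[2,2] (ready ∧ ¬recv)):
  j=4: fails
  j=5: fails
  j=6: holds
First hit at j=6, so smallest k = 6-4 = 2.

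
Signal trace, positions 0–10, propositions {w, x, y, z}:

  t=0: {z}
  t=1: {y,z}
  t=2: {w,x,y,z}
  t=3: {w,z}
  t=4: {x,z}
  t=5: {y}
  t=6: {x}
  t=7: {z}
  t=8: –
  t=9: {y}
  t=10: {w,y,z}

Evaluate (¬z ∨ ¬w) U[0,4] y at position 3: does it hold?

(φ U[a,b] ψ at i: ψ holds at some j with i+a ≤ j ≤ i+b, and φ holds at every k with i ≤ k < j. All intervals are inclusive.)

Need some j in [3,7] with y, and (¬z ∨ ¬w) at every k in [3,j-1].
  j=3: y false.
  j=4: y false.
  j=5: y holds, but (¬z ∨ ¬w) fails at k=3 → not this j.
  j=6: y false.
  j=7: y false.
No j in the window works → until fails.

False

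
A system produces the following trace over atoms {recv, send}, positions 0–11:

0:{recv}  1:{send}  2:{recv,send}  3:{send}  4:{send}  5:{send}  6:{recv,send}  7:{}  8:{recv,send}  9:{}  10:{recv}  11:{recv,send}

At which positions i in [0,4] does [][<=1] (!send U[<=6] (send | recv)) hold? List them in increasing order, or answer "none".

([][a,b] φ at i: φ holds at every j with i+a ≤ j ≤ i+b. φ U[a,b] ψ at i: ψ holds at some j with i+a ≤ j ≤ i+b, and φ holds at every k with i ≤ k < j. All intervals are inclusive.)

0, 1, 2, 3, 4

Evaluate at each i in [0,4]:
  i=0: ✓ (all of [0,1])
  i=1: ✓ (all of [1,2])
  i=2: ✓ (all of [2,3])
  i=3: ✓ (all of [3,4])
  i=4: ✓ (all of [4,5])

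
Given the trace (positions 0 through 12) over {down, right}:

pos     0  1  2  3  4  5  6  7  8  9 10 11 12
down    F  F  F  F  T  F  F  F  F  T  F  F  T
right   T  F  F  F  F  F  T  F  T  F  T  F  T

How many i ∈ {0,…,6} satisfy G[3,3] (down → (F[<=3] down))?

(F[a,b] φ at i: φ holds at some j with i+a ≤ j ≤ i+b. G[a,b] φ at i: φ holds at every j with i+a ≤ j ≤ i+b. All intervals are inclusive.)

Evaluate at each i in [0,6]:
  i=0: ✓ (all of [3,3])
  i=1: ✓ (all of [4,4])
  i=2: ✓ (all of [5,5])
  i=3: ✓ (all of [6,6])
  i=4: ✓ (all of [7,7])
  i=5: ✓ (all of [8,8])
  i=6: ✓ (all of [9,9])
Positions where it holds: {0, 1, 2, 3, 4, 5, 6} → 7.

7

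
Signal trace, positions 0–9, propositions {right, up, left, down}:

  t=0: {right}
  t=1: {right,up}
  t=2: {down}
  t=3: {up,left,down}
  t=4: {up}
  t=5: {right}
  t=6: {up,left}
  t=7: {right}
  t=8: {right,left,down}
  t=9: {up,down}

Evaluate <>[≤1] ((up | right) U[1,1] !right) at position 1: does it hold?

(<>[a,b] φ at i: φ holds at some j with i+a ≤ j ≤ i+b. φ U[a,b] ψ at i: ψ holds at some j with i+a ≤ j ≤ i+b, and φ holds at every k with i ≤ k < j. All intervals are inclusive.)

Holds

Check ((up | right) U[1,1] !right) at each j in [1,2]:
  j=1: holds
  j=2: fails
Found at j=1 → formula holds.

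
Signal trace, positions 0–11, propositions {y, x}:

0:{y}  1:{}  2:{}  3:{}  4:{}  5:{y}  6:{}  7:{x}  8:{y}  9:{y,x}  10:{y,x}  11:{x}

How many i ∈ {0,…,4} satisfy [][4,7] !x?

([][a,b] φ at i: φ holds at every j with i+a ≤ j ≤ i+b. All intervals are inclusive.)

Evaluate at each i in [0,4]:
  i=0: ✗ (fails at j=7)
  i=1: ✗ (fails at j=7)
  i=2: ✗ (fails at j=7)
  i=3: ✗ (fails at j=7)
  i=4: ✗ (fails at j=9)
Positions where it holds: {} → 0.

0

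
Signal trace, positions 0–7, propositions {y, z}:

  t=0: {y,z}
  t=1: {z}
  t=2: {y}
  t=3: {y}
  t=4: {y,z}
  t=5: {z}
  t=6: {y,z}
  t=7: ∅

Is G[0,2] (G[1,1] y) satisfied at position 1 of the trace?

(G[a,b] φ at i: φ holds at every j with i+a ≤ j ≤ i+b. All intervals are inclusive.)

Yes

Check G[1,1] y at every j in [1,3]:
  j=1: holds on [2,2]
  j=2: holds on [3,3]
  j=3: holds on [4,4]
All positions satisfy it → formula holds.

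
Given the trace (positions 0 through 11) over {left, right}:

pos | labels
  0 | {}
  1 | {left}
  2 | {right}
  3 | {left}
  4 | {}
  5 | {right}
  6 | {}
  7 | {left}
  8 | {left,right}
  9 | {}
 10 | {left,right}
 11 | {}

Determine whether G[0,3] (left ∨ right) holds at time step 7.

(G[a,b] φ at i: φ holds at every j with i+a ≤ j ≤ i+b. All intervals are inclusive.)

No

Check (left ∨ right) at every j in [7,10]:
  j=7: true
  j=8: true
  j=9: false
  j=10: true
Fails at j=9 → formula fails.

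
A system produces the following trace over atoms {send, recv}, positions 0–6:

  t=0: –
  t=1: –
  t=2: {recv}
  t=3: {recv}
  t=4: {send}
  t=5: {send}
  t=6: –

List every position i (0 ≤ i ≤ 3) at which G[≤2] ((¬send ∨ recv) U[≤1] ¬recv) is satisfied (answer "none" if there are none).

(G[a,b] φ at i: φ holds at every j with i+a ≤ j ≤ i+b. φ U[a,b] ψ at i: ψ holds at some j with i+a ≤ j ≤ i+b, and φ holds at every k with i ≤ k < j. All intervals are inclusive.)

Evaluate at each i in [0,3]:
  i=0: ✗ (fails at j=2)
  i=1: ✗ (fails at j=2)
  i=2: ✗ (fails at j=2)
  i=3: ✓ (all of [3,5])

3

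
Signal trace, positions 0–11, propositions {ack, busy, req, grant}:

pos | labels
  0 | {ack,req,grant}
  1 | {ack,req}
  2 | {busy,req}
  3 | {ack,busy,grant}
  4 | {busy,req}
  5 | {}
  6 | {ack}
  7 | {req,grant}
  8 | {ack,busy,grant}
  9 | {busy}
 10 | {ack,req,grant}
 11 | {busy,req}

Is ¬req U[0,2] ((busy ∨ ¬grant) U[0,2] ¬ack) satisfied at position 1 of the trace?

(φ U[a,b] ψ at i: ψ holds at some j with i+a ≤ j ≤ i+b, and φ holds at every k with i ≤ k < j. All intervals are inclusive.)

Need some j in [1,3] with ((busy ∨ ¬grant) U[0,2] ¬ack), and ¬req at every k in [1,j-1].
  j=1: ((busy ∨ ¬grant) U[0,2] ¬ack) holds; no prefix to check → satisfied.

Yes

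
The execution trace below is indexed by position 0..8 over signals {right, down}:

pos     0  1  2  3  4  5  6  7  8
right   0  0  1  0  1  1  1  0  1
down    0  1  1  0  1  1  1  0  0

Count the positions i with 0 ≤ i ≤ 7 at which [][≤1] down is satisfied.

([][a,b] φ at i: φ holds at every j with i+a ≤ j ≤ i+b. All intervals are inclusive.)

Evaluate at each i in [0,7]:
  i=0: ✗ (fails at j=0)
  i=1: ✓ (all of [1,2])
  i=2: ✗ (fails at j=3)
  i=3: ✗ (fails at j=3)
  i=4: ✓ (all of [4,5])
  i=5: ✓ (all of [5,6])
  i=6: ✗ (fails at j=7)
  i=7: ✗ (fails at j=7)
Positions where it holds: {1, 4, 5} → 3.

3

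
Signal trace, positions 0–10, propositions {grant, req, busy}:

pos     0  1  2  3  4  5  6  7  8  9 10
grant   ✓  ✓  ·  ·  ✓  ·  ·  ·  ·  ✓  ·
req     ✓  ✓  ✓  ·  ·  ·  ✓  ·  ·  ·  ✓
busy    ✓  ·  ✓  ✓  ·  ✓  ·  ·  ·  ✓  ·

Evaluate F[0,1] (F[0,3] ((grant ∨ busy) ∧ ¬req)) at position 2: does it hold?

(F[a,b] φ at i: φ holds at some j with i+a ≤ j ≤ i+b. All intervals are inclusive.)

Check F[0,3] ((grant ∨ busy) ∧ ¬req) at each j in [2,3]:
  j=2: holds (witness at 3)
  j=3: holds (witness at 3)
Found at j=2 → formula holds.

True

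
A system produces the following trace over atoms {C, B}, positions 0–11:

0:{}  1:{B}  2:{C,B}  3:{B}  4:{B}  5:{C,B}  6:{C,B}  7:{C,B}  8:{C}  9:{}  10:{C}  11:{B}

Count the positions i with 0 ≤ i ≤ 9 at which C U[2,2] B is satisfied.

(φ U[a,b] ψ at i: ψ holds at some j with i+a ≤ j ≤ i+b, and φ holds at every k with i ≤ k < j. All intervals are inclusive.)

1

Evaluate at each i in [0,9]:
  i=0: ✗ (lhs fails at k=0 before rhs at j=2)
  i=1: ✗ (lhs fails at k=1 before rhs at j=3)
  i=2: ✗ (lhs fails at k=3 before rhs at j=4)
  i=3: ✗ (lhs fails at k=3 before rhs at j=5)
  i=4: ✗ (lhs fails at k=4 before rhs at j=6)
  i=5: ✓ (rhs at j=7; lhs holds on [5,6])
  i=6: ✗ (no rhs in [8,8])
  i=7: ✗ (no rhs in [9,9])
  i=8: ✗ (no rhs in [10,10])
  i=9: ✗ (lhs fails at k=9 before rhs at j=11)
Positions where it holds: {5} → 1.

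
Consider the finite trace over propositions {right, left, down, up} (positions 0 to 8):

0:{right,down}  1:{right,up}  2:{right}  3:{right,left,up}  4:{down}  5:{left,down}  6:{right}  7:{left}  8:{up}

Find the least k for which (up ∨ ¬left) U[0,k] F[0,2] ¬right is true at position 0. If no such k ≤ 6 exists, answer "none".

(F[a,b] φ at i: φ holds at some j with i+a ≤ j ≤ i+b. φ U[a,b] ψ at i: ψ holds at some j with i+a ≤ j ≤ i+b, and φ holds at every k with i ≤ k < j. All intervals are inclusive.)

2

Need earliest j ≥ 0 with F[0,2] ¬right, and (up ∨ ¬left) at every k in [0,j-1].
  j=0: rhs fails.
  j=1: rhs fails.
  j=2: rhs holds; lhs holds on [0,1]. k = 2.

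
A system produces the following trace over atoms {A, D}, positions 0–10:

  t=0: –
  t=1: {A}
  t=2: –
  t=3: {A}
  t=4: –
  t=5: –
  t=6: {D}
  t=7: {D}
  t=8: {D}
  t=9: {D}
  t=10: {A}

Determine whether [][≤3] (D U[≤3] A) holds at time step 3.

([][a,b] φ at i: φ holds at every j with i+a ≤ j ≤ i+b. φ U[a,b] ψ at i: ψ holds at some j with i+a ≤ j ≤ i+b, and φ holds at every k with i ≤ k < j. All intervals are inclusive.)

Check (D U[≤3] A) at every j in [3,6]:
  j=3: holds
  j=4: fails
  j=5: fails
  j=6: fails
Fails at j=4 → formula fails.

No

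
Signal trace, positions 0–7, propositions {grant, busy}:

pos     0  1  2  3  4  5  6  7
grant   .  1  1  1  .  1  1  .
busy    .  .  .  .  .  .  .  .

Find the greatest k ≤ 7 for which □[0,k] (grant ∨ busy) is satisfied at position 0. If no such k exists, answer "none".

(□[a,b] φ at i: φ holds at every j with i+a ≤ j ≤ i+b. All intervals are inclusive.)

(grant ∨ busy) must hold from j=0 onward; find where it first fails.
  j=0: fails → no k works.

none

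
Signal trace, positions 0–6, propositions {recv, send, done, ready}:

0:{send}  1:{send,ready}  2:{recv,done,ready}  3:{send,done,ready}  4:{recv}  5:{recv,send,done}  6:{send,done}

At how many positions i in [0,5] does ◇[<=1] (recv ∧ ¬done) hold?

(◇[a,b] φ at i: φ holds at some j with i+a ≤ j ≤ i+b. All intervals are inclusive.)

2

Evaluate at each i in [0,5]:
  i=0: ✗ (none in [0,1])
  i=1: ✗ (none in [1,2])
  i=2: ✗ (none in [2,3])
  i=3: ✓ (witness j=4)
  i=4: ✓ (witness j=4)
  i=5: ✗ (none in [5,6])
Positions where it holds: {3, 4} → 2.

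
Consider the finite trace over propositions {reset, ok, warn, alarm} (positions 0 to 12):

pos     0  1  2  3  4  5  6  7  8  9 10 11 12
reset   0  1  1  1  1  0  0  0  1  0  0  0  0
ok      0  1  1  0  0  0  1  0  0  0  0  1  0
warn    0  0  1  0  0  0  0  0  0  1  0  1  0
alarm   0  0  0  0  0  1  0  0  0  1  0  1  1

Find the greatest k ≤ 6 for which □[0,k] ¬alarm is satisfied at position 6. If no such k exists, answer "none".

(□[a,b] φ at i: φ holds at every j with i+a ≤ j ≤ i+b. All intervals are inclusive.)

2

¬alarm must hold from j=6 onward; find where it first fails.
  j=6: holds
  j=7: holds
  j=8: holds
  j=9: fails
Holds on [6,8], so largest k = 2.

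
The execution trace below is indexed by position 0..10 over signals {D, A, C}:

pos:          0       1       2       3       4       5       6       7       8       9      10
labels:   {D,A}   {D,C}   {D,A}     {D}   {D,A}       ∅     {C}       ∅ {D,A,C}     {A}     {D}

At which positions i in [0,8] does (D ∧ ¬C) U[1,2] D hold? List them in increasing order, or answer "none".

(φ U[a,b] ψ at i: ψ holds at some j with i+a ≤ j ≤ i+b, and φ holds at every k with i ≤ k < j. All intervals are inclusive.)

Evaluate at each i in [0,8]:
  i=0: ✓ (rhs at j=1; lhs holds on [0,0])
  i=1: ✗ (lhs fails at k=1 before rhs at j=2)
  i=2: ✓ (rhs at j=3; lhs holds on [2,2])
  i=3: ✓ (rhs at j=4; lhs holds on [3,3])
  i=4: ✗ (no rhs in [5,6])
  i=5: ✗ (no rhs in [6,7])
  i=6: ✗ (lhs fails at k=6 before rhs at j=8)
  i=7: ✗ (lhs fails at k=7 before rhs at j=8)
  i=8: ✗ (lhs fails at k=8 before rhs at j=10)

0, 2, 3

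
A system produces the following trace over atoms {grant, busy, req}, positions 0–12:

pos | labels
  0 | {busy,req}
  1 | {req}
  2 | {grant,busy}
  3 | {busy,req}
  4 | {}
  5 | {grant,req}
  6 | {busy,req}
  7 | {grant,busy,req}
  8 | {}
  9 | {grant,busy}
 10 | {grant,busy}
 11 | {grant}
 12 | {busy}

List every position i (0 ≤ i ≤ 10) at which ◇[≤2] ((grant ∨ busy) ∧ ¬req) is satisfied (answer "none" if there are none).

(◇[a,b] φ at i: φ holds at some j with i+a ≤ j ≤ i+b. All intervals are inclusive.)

Evaluate at each i in [0,10]:
  i=0: ✓ (witness j=2)
  i=1: ✓ (witness j=2)
  i=2: ✓ (witness j=2)
  i=3: ✗ (none in [3,5])
  i=4: ✗ (none in [4,6])
  i=5: ✗ (none in [5,7])
  i=6: ✗ (none in [6,8])
  i=7: ✓ (witness j=9)
  i=8: ✓ (witness j=9)
  i=9: ✓ (witness j=9)
  i=10: ✓ (witness j=10)

0, 1, 2, 7, 8, 9, 10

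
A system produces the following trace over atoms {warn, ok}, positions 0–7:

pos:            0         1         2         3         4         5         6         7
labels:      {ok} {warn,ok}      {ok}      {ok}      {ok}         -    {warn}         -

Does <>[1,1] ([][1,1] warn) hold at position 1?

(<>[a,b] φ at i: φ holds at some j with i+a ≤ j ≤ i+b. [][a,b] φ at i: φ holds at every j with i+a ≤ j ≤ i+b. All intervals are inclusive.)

Does not hold

Check [][1,1] warn at each j in [2,2]:
  j=2: fails at 3
No position in the window satisfies it → formula fails.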